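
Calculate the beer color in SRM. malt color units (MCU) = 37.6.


SRM = 1.4922 · MCU^0.6859
SRM = 1.4922 · 37.6^0.6859

17.9576 SRM


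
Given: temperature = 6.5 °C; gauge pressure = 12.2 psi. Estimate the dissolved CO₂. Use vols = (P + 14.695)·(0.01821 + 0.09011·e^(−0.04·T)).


vols = (12.2 + 14.695)·(0.01821 + 0.09011·e^(−0.04·6.5))

2.3584 volumes


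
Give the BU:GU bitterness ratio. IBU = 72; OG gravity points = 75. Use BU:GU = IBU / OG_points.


BU:GU = 72 / 75

0.9600


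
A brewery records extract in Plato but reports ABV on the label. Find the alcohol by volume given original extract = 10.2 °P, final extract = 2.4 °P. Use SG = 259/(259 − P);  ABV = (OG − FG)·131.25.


OG = 259/(259 − 10.2) = 1.0410
FG = 259/(259 − 2.4) = 1.0094
ABV = (1.0410 − 1.0094)·131.25

4.1532 % ABV


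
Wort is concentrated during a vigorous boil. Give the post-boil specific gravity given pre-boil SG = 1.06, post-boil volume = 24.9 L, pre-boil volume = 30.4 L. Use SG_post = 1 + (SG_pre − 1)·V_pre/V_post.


pts_pre = (1.06 − 1)·1000 = 60.0000
pts_post = 60.0000·30.4/24.9 = 73.2530
SG_post = 1 + 73.2530/1000

1.0733


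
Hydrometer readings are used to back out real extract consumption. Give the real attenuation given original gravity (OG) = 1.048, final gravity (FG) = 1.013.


AA = (OG−FG)/(OG−1)·100;  RA = AA·0.8192
AA = (1.048 − 1.013)/(1.048 − 1)·100 = 72.9167
RA = 72.9167·0.8192

59.7333 %


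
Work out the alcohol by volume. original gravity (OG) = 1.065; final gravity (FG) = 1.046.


ABV = (OG − FG) · 131.25
ABV = (1.065 − 1.046) · 131.25

2.4937 % ABV


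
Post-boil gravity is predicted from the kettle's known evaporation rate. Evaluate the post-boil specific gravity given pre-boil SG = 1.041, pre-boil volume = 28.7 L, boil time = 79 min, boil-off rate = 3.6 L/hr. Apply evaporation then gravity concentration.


V_post = V_pre − rate·(t/60);  SG_post = 1 + (SG_pre−1)·V_pre/V_post
V_post = 28.7 − 3.6·(79/60) = 23.9600
SG_post = 1 + (1.041 − 1)·28.7/23.9600

1.0491


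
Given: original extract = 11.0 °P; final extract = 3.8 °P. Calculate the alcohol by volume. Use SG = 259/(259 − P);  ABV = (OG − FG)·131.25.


OG = 259/(259 − 11.0) = 1.0444
FG = 259/(259 − 3.8) = 1.0149
ABV = (1.0444 − 1.0149)·131.25

3.8672 % ABV


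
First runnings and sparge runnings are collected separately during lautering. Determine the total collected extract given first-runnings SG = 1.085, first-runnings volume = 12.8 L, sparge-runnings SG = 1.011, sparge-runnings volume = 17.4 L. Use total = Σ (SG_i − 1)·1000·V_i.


first = (1.085 − 1)·1000·12.8 = 1088.0000
sparge = (1.011 − 1)·1000·17.4 = 191.4000
total = 1088.0000 + 191.4000

1279.4000 gravity·L


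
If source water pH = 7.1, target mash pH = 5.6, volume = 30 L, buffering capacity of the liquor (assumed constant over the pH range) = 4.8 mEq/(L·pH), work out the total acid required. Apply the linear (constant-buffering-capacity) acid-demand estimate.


acid = buffering capacity · (pH_source − pH_target) · V
acid = 4.8 · (7.1 − 5.6) · 30

216.0000 mEq


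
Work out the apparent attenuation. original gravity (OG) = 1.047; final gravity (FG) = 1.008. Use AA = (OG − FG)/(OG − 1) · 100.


AA = (1.047 − 1.008)/(1.047 − 1) · 100

82.9787 %


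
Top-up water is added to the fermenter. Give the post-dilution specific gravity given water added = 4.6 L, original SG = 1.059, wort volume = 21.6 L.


SG_new = 1 + (SG_old − 1)·V_old/(V_old + V_water)
pts = (1.059 − 1)·1000·21.6/(21.6 + 4.6) = 48.6412
SG_new = 1 + 48.6412/1000

1.0486


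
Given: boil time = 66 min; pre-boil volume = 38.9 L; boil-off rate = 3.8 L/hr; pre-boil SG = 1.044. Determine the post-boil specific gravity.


V_post = V_pre − rate·(t/60);  SG_post = 1 + (SG_pre−1)·V_pre/V_post
V_post = 38.9 − 3.8·(66/60) = 34.7200
SG_post = 1 + (1.044 − 1)·38.9/34.7200

1.0493


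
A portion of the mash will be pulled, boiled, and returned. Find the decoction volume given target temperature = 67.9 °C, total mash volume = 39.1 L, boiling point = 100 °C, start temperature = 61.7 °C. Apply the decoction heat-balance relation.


V_dec = V_total·(T_target − T_start)/(T_boil − T_start)
V_dec = 39.1·(67.9 − 61.7)/(100 − 61.7)

6.3295 L


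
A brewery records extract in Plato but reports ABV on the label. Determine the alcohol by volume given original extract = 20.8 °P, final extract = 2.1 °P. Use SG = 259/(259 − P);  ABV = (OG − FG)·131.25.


OG = 259/(259 − 20.8) = 1.0873
FG = 259/(259 − 2.1) = 1.0082
ABV = (1.0873 − 1.0082)·131.25

10.3881 % ABV


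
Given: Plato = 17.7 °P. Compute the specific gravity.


SG = 259/(259 − P)
SG = 259/(259 − 17.7)

1.0734


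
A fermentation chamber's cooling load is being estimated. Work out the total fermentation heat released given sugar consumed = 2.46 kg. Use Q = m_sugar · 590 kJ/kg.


Q = 2.46 · 590

1451.4000 kJ


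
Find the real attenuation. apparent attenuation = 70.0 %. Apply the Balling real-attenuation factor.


RA = AA · 0.8192
RA = 70.0 · 0.8192

57.3440 %


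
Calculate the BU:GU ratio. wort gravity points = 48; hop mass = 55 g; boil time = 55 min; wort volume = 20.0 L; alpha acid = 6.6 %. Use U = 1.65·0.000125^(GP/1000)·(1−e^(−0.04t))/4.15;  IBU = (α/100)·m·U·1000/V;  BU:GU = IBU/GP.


U = 1.65·0.000125^(48/1000)·(1−e^(−0.04·55))/4.15 = 0.2297
IBU = (6.6/100)·55·0.2297·1000/20.0 = 41.6833
BU:GU = 41.6833/48

0.8684


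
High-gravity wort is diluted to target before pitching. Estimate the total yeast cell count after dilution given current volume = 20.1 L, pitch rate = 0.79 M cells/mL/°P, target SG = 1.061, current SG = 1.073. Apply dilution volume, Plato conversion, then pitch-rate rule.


V_w = V·((SG_c−1)/(SG_t−1)−1);  °P = 259 − 259/SG_t;  cells = rate·(V+V_w)·°P
V_w = 20.1·((1.073−1)/(1.061−1)−1) = 3.9541
V_final = 20.1 + 3.9541 = 24.0541
°P = 259 − 259/1.061 = 14.8907
cells = 0.79·24.0541·14.8907

282.9635 billion cells


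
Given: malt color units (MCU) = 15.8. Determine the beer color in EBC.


SRM = 1.4922·MCU^0.6859;  EBC = SRM·1.97
SRM = 1.4922·15.8^0.6859 = 9.9080
EBC = 9.9080·1.97

19.5188 EBC


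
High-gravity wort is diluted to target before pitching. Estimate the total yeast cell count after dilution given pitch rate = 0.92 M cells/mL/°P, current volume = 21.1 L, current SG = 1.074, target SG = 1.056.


V_w = V·((SG_c−1)/(SG_t−1)−1);  °P = 259 − 259/SG_t;  cells = rate·(V+V_w)·°P
V_w = 21.1·((1.074−1)/(1.056−1)−1) = 6.7821
V_final = 21.1 + 6.7821 = 27.8821
°P = 259 − 259/1.056 = 13.7348
cells = 0.92·27.8821·13.7348

352.3204 billion cells


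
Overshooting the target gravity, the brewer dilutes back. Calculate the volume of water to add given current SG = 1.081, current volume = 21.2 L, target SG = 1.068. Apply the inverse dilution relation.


V_water = V·((SG_curr − 1)/(SG_target − 1) − 1)
V_water = 21.2·((1.081 − 1)/(1.068 − 1) − 1)

4.0529 L


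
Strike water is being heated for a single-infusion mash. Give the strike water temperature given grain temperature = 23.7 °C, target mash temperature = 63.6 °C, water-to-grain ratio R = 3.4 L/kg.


T_strike = (0.41/R)·(T_mash − T_grain) + T_mash
T_strike = (0.41/3.4)·(63.6 − 23.7) + 63.6

68.4115 °C


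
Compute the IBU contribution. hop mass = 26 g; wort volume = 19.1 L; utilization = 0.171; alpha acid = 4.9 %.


IBU = (α/100)·mass·U·1000 / V
IBU = (4.9/100)·26·0.171·1000 / 19.1

11.4060 IBU


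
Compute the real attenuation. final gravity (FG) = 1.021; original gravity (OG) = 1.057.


AA = (OG−FG)/(OG−1)·100;  RA = AA·0.8192
AA = (1.057 − 1.021)/(1.057 − 1)·100 = 63.1579
RA = 63.1579·0.8192

51.7389 %


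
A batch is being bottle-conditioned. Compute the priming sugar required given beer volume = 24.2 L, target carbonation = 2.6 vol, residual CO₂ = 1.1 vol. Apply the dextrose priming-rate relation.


sugar = (target − residual)·4.0·V
sugar = (2.6 − 1.1)·4.0·24.2

145.2000 g


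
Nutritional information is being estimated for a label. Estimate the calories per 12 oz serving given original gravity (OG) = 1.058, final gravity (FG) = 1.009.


ABW = (OG−FG)·131.25·0.79/FG;  °P = 259 − 259/SG (for OG→OE and FG→AE);  RE = 0.1808·OE + 0.8192·AE;  Cal = (6.9·ABW + 4·(RE−0.1))·FG·3.55
ABW = (1.058 − 1.009)·131.25·0.79/1.009 = 5.0354
OE = 259 − 259/1.058 = 14.1985 °P
AE = 259 − 259/1.009 = 2.3102 °P
RE = 0.1808·14.1985 + 0.8192·2.3102 = 4.4596 °P
Cal = (6.9·5.0354 + 4·(4.4596−0.1))·1.009·3.55

186.9150 kcal


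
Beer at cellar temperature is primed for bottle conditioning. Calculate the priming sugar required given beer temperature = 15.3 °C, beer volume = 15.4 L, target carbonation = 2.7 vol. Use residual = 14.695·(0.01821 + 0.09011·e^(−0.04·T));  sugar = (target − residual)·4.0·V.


residual = 14.695·(0.01821 + 0.09011·e^(−0.04·15.3)) = 0.9856
sugar = (2.7 − 0.9856)·4.0·15.4

105.6042 g


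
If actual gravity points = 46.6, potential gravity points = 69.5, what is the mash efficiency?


efficiency = actual / potential × 100
efficiency = 46.6 / 69.5 × 100

67.0504 %


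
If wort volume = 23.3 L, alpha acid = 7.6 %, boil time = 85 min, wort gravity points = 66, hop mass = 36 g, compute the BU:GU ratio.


U = 1.65·0.000125^(GP/1000)·(1−e^(−0.04t))/4.15;  IBU = (α/100)·m·U·1000/V;  BU:GU = IBU/GP
U = 1.65·0.000125^(66/1000)·(1−e^(−0.04·85))/4.15 = 0.2124
IBU = (7.6/100)·36·0.2124·1000/23.3 = 24.9374
BU:GU = 24.9374/66

0.3778


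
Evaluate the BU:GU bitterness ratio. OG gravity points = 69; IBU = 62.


BU:GU = IBU / OG_points
BU:GU = 62 / 69

0.8986


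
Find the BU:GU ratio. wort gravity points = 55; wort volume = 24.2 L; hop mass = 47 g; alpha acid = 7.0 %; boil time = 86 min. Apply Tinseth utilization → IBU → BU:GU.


U = 1.65·0.000125^(GP/1000)·(1−e^(−0.04t))/4.15;  IBU = (α/100)·m·U·1000/V;  BU:GU = IBU/GP
U = 1.65·0.000125^(55/1000)·(1−e^(−0.04·86))/4.15 = 0.2348
IBU = (7.0/100)·47·0.2348·1000/24.2 = 31.9148
BU:GU = 31.9148/55

0.5803


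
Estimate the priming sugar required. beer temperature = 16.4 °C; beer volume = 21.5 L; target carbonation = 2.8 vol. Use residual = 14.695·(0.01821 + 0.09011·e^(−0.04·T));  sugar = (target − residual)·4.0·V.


residual = 14.695·(0.01821 + 0.09011·e^(−0.04·16.4)) = 0.9547
sugar = (2.8 − 0.9547)·4.0·21.5

158.6927 g


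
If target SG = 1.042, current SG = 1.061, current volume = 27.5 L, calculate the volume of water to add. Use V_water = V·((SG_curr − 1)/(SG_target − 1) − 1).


V_water = 27.5·((1.061 − 1)/(1.042 − 1) − 1)

12.4405 L


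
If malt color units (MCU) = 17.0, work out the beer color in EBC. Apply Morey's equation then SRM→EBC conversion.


SRM = 1.4922·MCU^0.6859;  EBC = SRM·1.97
SRM = 1.4922·17.0^0.6859 = 10.4182
EBC = 10.4182·1.97

20.5238 EBC


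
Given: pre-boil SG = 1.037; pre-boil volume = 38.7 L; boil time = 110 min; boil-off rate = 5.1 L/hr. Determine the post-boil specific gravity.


V_post = V_pre − rate·(t/60);  SG_post = 1 + (SG_pre−1)·V_pre/V_post
V_post = 38.7 − 5.1·(110/60) = 29.3500
SG_post = 1 + (1.037 − 1)·38.7/29.3500

1.0488


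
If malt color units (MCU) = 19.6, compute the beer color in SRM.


SRM = 1.4922 · MCU^0.6859
SRM = 1.4922 · 19.6^0.6859

11.4864 SRM


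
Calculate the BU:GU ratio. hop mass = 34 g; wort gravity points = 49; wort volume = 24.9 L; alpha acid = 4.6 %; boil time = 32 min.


U = 1.65·0.000125^(GP/1000)·(1−e^(−0.04t))/4.15;  IBU = (α/100)·m·U·1000/V;  BU:GU = IBU/GP
U = 1.65·0.000125^(49/1000)·(1−e^(−0.04·32))/4.15 = 0.1848
IBU = (4.6/100)·34·0.1848·1000/24.9 = 11.6074
BU:GU = 11.6074/49

0.2369


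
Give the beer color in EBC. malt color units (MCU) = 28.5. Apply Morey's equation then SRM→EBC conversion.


SRM = 1.4922·MCU^0.6859;  EBC = SRM·1.97
SRM = 1.4922·28.5^0.6859 = 14.8493
EBC = 14.8493·1.97

29.2531 EBC


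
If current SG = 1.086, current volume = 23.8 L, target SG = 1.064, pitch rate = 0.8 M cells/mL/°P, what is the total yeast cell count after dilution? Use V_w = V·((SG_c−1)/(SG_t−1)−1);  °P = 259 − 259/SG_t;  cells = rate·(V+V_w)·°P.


V_w = 23.8·((1.086−1)/(1.064−1)−1) = 8.1813
V_final = 23.8 + 8.1813 = 31.9813
°P = 259 − 259/1.064 = 15.5789
cells = 0.8·31.9813·15.5789

398.5874 billion cells


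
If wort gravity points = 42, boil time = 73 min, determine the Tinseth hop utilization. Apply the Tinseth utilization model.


U = 1.65·0.000125^(GP/1000) · (1 − e^(−0.04·t))/4.15
bigness = 1.65·0.000125^(42/1000) = 1.1312
boil_factor = (1 − e^(−0.04·73))/4.15 = 0.2280
U = 1.1312 · 0.2280

0.2579


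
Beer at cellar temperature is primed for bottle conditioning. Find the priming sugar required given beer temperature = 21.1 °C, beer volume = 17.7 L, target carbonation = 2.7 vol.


residual = 14.695·(0.01821 + 0.09011·e^(−0.04·T));  sugar = (target − residual)·4.0·V
residual = 14.695·(0.01821 + 0.09011·e^(−0.04·21.1)) = 0.8370
sugar = (2.7 − 0.8370)·4.0·17.7

131.9025 g


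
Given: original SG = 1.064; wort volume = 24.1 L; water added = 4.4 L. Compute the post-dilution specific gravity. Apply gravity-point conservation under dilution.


SG_new = 1 + (SG_old − 1)·V_old/(V_old + V_water)
pts = (1.064 − 1)·1000·24.1/(24.1 + 4.4) = 54.1193
SG_new = 1 + 54.1193/1000

1.0541


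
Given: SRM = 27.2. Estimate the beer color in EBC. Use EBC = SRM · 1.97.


EBC = 27.2 · 1.97

53.5840 EBC


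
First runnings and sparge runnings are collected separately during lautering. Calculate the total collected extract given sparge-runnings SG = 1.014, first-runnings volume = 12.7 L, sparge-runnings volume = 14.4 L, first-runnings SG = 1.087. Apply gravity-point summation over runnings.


total = Σ (SG_i − 1)·1000·V_i
first = (1.087 − 1)·1000·12.7 = 1104.9000
sparge = (1.014 − 1)·1000·14.4 = 201.6000
total = 1104.9000 + 201.6000

1306.5000 gravity·L


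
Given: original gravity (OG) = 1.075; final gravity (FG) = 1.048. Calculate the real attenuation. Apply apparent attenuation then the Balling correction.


AA = (OG−FG)/(OG−1)·100;  RA = AA·0.8192
AA = (1.075 − 1.048)/(1.075 − 1)·100 = 36.0000
RA = 36.0000·0.8192

29.4912 %


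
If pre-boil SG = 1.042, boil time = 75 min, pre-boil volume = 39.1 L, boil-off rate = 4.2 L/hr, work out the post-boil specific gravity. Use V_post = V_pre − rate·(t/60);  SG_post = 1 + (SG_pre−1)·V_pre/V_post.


V_post = 39.1 − 4.2·(75/60) = 33.8500
SG_post = 1 + (1.042 − 1)·39.1/33.8500

1.0485


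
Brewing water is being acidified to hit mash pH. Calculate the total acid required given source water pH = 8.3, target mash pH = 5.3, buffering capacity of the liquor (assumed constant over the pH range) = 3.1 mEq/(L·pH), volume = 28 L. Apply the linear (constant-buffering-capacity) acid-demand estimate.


acid = buffering capacity · (pH_source − pH_target) · V
acid = 3.1 · (8.3 − 5.3) · 28

260.4000 mEq


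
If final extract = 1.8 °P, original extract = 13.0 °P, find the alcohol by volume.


SG = 259/(259 − P);  ABV = (OG − FG)·131.25
OG = 259/(259 − 13.0) = 1.0528
FG = 259/(259 − 1.8) = 1.0070
ABV = (1.0528 − 1.0070)·131.25

6.0174 % ABV


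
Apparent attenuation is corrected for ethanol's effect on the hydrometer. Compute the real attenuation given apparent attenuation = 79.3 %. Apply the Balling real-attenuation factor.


RA = AA · 0.8192
RA = 79.3 · 0.8192

64.9626 %


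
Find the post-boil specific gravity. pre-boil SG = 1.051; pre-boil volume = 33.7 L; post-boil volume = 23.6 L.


SG_post = 1 + (SG_pre − 1)·V_pre/V_post
pts_pre = (1.051 − 1)·1000 = 51.0000
pts_post = 51.0000·33.7/23.6 = 72.8263
SG_post = 1 + 72.8263/1000

1.0728


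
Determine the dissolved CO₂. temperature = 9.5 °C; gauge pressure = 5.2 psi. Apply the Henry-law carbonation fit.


vols = (P + 14.695)·(0.01821 + 0.09011·e^(−0.04·T))
vols = (5.2 + 14.695)·(0.01821 + 0.09011·e^(−0.04·9.5))

1.5883 volumes


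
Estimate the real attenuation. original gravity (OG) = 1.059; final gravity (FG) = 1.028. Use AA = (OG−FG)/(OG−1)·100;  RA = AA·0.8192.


AA = (1.059 − 1.028)/(1.059 − 1)·100 = 52.5424
RA = 52.5424·0.8192

43.0427 %


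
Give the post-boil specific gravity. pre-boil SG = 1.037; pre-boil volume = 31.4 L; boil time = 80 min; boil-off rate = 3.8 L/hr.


V_post = V_pre − rate·(t/60);  SG_post = 1 + (SG_pre−1)·V_pre/V_post
V_post = 31.4 − 3.8·(80/60) = 26.3333
SG_post = 1 + (1.037 − 1)·31.4/26.3333

1.0441


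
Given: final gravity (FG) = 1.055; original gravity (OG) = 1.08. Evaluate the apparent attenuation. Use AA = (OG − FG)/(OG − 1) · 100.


AA = (1.08 − 1.055)/(1.08 − 1) · 100

31.2500 %


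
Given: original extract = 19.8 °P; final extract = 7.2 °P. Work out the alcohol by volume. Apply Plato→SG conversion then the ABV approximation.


SG = 259/(259 − P);  ABV = (OG − FG)·131.25
OG = 259/(259 − 19.8) = 1.0828
FG = 259/(259 − 7.2) = 1.0286
ABV = (1.0828 − 1.0286)·131.25

7.1114 % ABV


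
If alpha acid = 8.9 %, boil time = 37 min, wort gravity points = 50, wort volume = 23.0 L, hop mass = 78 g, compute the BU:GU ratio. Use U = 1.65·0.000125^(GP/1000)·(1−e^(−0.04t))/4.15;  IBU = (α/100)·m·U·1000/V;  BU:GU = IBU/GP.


U = 1.65·0.000125^(50/1000)·(1−e^(−0.04·37))/4.15 = 0.1959
IBU = (8.9/100)·78·0.1959·1000/23.0 = 59.1370
BU:GU = 59.1370/50

1.1827


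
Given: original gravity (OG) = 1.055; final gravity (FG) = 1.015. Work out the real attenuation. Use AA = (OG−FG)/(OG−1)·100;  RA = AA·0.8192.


AA = (1.055 − 1.015)/(1.055 − 1)·100 = 72.7273
RA = 72.7273·0.8192

59.5782 %


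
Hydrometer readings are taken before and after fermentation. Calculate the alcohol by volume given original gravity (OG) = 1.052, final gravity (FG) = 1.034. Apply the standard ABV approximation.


ABV = (OG − FG) · 131.25
ABV = (1.052 − 1.034) · 131.25

2.3625 % ABV


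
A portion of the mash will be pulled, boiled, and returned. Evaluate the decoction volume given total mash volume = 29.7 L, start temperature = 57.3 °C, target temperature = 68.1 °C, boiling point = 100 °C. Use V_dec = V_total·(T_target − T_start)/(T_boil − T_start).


V_dec = 29.7·(68.1 − 57.3)/(100 − 57.3)

7.5119 L


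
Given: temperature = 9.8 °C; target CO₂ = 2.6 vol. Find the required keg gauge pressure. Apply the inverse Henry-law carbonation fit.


psi = vols/(0.01821 + 0.09011·e^(−0.04·T)) − 14.695
psi = 2.6/(0.01821 + 0.09011·e^(−0.04·9.8)) − 14.695

18.1757 psi


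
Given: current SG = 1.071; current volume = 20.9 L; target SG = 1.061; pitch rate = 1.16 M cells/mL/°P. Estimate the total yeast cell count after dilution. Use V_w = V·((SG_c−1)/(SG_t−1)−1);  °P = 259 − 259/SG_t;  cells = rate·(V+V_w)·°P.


V_w = 20.9·((1.071−1)/(1.061−1)−1) = 3.4262
V_final = 20.9 + 3.4262 = 24.3262
°P = 259 − 259/1.061 = 14.8907
cells = 1.16·24.3262·14.8907

420.1912 billion cells


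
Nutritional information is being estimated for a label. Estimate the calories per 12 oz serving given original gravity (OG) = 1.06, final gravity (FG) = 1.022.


ABW = (OG−FG)·131.25·0.79/FG;  °P = 259 − 259/SG (for OG→OE and FG→AE);  RE = 0.1808·OE + 0.8192·AE;  Cal = (6.9·ABW + 4·(RE−0.1))·FG·3.55
ABW = (1.06 − 1.022)·131.25·0.79/1.022 = 3.8553
OE = 259 − 259/1.06 = 14.6604 °P
AE = 259 − 259/1.022 = 5.5753 °P
RE = 0.1808·14.6604 + 0.8192·5.5753 = 7.2179 °P
Cal = (6.9·3.8553 + 4·(7.2179−0.1))·1.022·3.55

199.8114 kcal


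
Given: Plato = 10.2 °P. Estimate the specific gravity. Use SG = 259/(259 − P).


SG = 259/(259 − 10.2)

1.0410


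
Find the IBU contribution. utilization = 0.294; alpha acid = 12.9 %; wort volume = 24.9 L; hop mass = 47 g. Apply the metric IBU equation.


IBU = (α/100)·mass·U·1000 / V
IBU = (12.9/100)·47·0.294·1000 / 24.9

71.5872 IBU


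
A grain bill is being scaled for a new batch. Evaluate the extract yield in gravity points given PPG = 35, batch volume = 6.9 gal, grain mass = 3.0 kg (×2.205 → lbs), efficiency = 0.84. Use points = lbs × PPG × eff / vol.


lbs = 3.0 × 2.205 = 6.6150
points = 6.6150 × 35 × 0.84 / 6.9

28.1857 points


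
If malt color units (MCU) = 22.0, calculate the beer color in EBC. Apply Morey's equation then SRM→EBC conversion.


SRM = 1.4922·MCU^0.6859;  EBC = SRM·1.97
SRM = 1.4922·22.0^0.6859 = 12.4335
EBC = 12.4335·1.97

24.4941 EBC


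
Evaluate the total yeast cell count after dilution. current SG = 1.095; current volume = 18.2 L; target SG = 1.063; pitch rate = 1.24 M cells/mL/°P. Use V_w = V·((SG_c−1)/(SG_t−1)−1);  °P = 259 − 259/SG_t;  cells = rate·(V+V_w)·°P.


V_w = 18.2·((1.095−1)/(1.063−1)−1) = 9.2444
V_final = 18.2 + 9.2444 = 27.4444
°P = 259 − 259/1.063 = 15.3500
cells = 1.24·27.4444·15.3500

522.3760 billion cells


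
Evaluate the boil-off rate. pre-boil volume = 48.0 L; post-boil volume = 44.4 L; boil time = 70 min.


rate = (V_pre − V_post) / (t_min/60)
rate = (48.0 − 44.4) / (70/60)

3.0857 L/hr


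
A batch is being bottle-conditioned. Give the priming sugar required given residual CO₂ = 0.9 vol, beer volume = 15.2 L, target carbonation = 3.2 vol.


sugar = (target − residual)·4.0·V
sugar = (3.2 − 0.9)·4.0·15.2

139.8400 g


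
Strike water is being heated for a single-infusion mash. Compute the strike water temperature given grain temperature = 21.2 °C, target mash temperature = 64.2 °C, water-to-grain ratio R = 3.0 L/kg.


T_strike = (0.41/R)·(T_mash − T_grain) + T_mash
T_strike = (0.41/3.0)·(64.2 − 21.2) + 64.2

70.0767 °C


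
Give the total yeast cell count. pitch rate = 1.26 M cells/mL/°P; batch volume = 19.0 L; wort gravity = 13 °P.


cells (billions) = rate · V_L · °P
cells = 1.26 · 19.0 · 13

311.2200 billion cells


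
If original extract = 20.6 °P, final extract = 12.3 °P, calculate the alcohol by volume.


SG = 259/(259 − P);  ABV = (OG − FG)·131.25
OG = 259/(259 − 20.6) = 1.0864
FG = 259/(259 − 12.3) = 1.0499
ABV = (1.0864 − 1.0499)·131.25

4.7974 % ABV


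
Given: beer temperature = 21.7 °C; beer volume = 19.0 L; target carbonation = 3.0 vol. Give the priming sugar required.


residual = 14.695·(0.01821 + 0.09011·e^(−0.04·T));  sugar = (target − residual)·4.0·V
residual = 14.695·(0.01821 + 0.09011·e^(−0.04·21.7)) = 0.8235
sugar = (3.0 − 0.8235)·4.0·19.0

165.4164 g


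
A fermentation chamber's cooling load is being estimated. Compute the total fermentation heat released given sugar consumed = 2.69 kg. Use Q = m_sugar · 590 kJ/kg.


Q = 2.69 · 590

1587.1000 kJ


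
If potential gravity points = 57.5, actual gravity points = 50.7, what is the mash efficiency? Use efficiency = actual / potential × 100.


efficiency = 50.7 / 57.5 × 100

88.1739 %


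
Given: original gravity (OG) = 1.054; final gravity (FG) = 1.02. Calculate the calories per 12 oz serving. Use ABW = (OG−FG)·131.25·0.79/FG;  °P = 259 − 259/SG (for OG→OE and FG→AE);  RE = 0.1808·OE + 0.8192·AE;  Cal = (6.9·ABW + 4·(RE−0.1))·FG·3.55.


ABW = (1.054 − 1.02)·131.25·0.79/1.02 = 3.4563
OE = 259 − 259/1.054 = 13.2694 °P
AE = 259 − 259/1.02 = 5.0784 °P
RE = 0.1808·13.2694 + 0.8192·5.0784 = 6.5594 °P
Cal = (6.9·3.4563 + 4·(6.5594−0.1))·1.02·3.55

179.9115 kcal


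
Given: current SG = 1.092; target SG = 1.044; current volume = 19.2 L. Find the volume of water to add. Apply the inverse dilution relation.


V_water = V·((SG_curr − 1)/(SG_target − 1) − 1)
V_water = 19.2·((1.092 − 1)/(1.044 − 1) − 1)

20.9455 L


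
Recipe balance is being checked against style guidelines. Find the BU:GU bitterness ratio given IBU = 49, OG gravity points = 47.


BU:GU = IBU / OG_points
BU:GU = 49 / 47

1.0426


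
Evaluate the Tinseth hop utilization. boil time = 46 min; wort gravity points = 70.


U = 1.65·0.000125^(GP/1000) · (1 − e^(−0.04·t))/4.15
bigness = 1.65·0.000125^(70/1000) = 0.8796
boil_factor = (1 − e^(−0.04·46))/4.15 = 0.2027
U = 0.8796 · 0.2027

0.1783


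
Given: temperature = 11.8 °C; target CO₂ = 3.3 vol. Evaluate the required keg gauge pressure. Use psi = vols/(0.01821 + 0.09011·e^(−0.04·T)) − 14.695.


psi = 3.3/(0.01821 + 0.09011·e^(−0.04·11.8)) − 14.695

29.6500 psi


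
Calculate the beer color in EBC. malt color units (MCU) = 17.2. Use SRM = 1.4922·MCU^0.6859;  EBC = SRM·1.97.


SRM = 1.4922·17.2^0.6859 = 10.5021
EBC = 10.5021·1.97

20.6891 EBC


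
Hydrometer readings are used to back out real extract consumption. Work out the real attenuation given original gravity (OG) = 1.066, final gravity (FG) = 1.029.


AA = (OG−FG)/(OG−1)·100;  RA = AA·0.8192
AA = (1.066 − 1.029)/(1.066 − 1)·100 = 56.0606
RA = 56.0606·0.8192

45.9248 %


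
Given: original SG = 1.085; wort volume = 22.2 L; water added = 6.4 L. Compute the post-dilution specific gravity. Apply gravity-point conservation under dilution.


SG_new = 1 + (SG_old − 1)·V_old/(V_old + V_water)
pts = (1.085 − 1)·1000·22.2/(22.2 + 6.4) = 65.9790
SG_new = 1 + 65.9790/1000

1.0660


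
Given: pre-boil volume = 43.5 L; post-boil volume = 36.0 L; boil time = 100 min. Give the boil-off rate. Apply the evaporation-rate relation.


rate = (V_pre − V_post) / (t_min/60)
rate = (43.5 − 36.0) / (100/60)

4.5000 L/hr


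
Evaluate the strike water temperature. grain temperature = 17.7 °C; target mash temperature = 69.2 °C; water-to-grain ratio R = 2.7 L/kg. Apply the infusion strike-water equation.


T_strike = (0.41/R)·(T_mash − T_grain) + T_mash
T_strike = (0.41/2.7)·(69.2 − 17.7) + 69.2

77.0204 °C


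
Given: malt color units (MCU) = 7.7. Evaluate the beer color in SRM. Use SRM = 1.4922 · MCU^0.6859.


SRM = 1.4922 · 7.7^0.6859

6.0516 SRM


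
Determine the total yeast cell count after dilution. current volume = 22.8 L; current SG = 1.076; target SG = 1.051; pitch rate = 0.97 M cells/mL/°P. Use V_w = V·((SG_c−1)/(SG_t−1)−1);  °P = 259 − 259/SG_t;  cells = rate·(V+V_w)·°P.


V_w = 22.8·((1.076−1)/(1.051−1)−1) = 11.1765
V_final = 22.8 + 11.1765 = 33.9765
°P = 259 − 259/1.051 = 12.5680
cells = 0.97·33.9765·12.5680

414.2068 billion cells


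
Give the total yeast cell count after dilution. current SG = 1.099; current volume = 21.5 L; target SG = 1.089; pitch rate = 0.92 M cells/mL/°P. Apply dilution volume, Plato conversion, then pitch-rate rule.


V_w = V·((SG_c−1)/(SG_t−1)−1);  °P = 259 − 259/SG_t;  cells = rate·(V+V_w)·°P
V_w = 21.5·((1.099−1)/(1.089−1)−1) = 2.4157
V_final = 21.5 + 2.4157 = 23.9157
°P = 259 − 259/1.089 = 21.1671
cells = 0.92·23.9157·21.1671

465.7291 billion cells


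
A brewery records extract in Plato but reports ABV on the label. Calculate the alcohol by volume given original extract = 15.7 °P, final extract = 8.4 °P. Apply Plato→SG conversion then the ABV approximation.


SG = 259/(259 − P);  ABV = (OG − FG)·131.25
OG = 259/(259 − 15.7) = 1.0645
FG = 259/(259 − 8.4) = 1.0335
ABV = (1.0645 − 1.0335)·131.25

4.0700 % ABV


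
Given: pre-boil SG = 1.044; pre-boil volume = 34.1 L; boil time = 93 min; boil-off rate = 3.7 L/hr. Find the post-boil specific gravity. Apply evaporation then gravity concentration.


V_post = V_pre − rate·(t/60);  SG_post = 1 + (SG_pre−1)·V_pre/V_post
V_post = 34.1 − 3.7·(93/60) = 28.3650
SG_post = 1 + (1.044 − 1)·34.1/28.3650

1.0529


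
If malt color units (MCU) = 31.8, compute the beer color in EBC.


SRM = 1.4922·MCU^0.6859;  EBC = SRM·1.97
SRM = 1.4922·31.8^0.6859 = 16.0082
EBC = 16.0082·1.97

31.5361 EBC


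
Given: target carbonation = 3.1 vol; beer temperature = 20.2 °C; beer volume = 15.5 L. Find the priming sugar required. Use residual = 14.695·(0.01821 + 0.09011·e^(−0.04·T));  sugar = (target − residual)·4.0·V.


residual = 14.695·(0.01821 + 0.09011·e^(−0.04·20.2)) = 0.8578
sugar = (3.1 − 0.8578)·4.0·15.5

139.0138 g


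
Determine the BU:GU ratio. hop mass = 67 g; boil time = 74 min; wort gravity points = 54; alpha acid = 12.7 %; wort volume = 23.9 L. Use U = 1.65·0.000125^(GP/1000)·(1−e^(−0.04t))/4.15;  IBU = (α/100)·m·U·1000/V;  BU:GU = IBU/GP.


U = 1.65·0.000125^(54/1000)·(1−e^(−0.04·74))/4.15 = 0.2320
IBU = (12.7/100)·67·0.2320·1000/23.9 = 82.6116
BU:GU = 82.6116/54

1.5298


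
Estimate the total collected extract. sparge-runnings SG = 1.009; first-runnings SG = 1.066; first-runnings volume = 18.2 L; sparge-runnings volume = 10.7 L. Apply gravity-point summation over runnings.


total = Σ (SG_i − 1)·1000·V_i
first = (1.066 − 1)·1000·18.2 = 1201.2000
sparge = (1.009 − 1)·1000·10.7 = 96.3000
total = 1201.2000 + 96.3000

1297.5000 gravity·L


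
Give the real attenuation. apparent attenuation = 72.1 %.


RA = AA · 0.8192
RA = 72.1 · 0.8192

59.0643 %


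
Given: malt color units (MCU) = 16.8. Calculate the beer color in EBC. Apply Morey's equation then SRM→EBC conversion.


SRM = 1.4922·MCU^0.6859;  EBC = SRM·1.97
SRM = 1.4922·16.8^0.6859 = 10.3340
EBC = 10.3340·1.97

20.3579 EBC


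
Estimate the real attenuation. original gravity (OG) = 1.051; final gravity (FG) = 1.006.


AA = (OG−FG)/(OG−1)·100;  RA = AA·0.8192
AA = (1.051 − 1.006)/(1.051 − 1)·100 = 88.2353
RA = 88.2353·0.8192

72.2824 %


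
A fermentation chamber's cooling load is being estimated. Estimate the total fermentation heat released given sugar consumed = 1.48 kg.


Q = m_sugar · 590 kJ/kg
Q = 1.48 · 590

873.2000 kJ


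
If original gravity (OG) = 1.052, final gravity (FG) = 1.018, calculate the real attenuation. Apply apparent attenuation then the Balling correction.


AA = (OG−FG)/(OG−1)·100;  RA = AA·0.8192
AA = (1.052 − 1.018)/(1.052 − 1)·100 = 65.3846
RA = 65.3846·0.8192

53.5631 %


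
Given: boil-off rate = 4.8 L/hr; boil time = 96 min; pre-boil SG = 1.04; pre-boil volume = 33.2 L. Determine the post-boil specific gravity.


V_post = V_pre − rate·(t/60);  SG_post = 1 + (SG_pre−1)·V_pre/V_post
V_post = 33.2 − 4.8·(96/60) = 25.5200
SG_post = 1 + (1.04 − 1)·33.2/25.5200

1.0520


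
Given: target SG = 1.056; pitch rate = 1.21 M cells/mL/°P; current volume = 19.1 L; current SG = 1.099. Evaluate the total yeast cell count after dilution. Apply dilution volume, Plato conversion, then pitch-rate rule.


V_w = V·((SG_c−1)/(SG_t−1)−1);  °P = 259 − 259/SG_t;  cells = rate·(V+V_w)·°P
V_w = 19.1·((1.099−1)/(1.056−1)−1) = 14.6661
V_final = 19.1 + 14.6661 = 33.7661
°P = 259 − 259/1.056 = 13.7348
cells = 1.21·33.7661·13.7348

561.1640 billion cells


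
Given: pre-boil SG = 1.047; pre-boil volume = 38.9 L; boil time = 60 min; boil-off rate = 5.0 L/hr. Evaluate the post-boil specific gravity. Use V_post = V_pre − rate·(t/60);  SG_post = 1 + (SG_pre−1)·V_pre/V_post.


V_post = 38.9 − 5.0·(60/60) = 33.9000
SG_post = 1 + (1.047 − 1)·38.9/33.9000

1.0539


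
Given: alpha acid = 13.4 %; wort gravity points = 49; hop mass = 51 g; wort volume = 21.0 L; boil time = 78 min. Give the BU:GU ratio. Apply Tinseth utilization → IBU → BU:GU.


U = 1.65·0.000125^(GP/1000)·(1−e^(−0.04t))/4.15;  IBU = (α/100)·m·U·1000/V;  BU:GU = IBU/GP
U = 1.65·0.000125^(49/1000)·(1−e^(−0.04·78))/4.15 = 0.2447
IBU = (13.4/100)·51·0.2447·1000/21.0 = 79.6208
BU:GU = 79.6208/49

1.6249


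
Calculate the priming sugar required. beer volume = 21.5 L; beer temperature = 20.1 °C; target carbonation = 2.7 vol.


residual = 14.695·(0.01821 + 0.09011·e^(−0.04·T));  sugar = (target − residual)·4.0·V
residual = 14.695·(0.01821 + 0.09011·e^(−0.04·20.1)) = 0.8602
sugar = (2.7 − 0.8602)·4.0·21.5

158.2222 g


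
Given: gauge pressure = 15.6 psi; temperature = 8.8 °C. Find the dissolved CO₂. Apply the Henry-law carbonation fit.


vols = (P + 14.695)·(0.01821 + 0.09011·e^(−0.04·T))
vols = (15.6 + 14.695)·(0.01821 + 0.09011·e^(−0.04·8.8))

2.4715 volumes


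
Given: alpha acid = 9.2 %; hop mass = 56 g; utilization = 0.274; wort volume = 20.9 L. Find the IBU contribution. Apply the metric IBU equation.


IBU = (α/100)·mass·U·1000 / V
IBU = (9.2/100)·56·0.274·1000 / 20.9

67.5430 IBU


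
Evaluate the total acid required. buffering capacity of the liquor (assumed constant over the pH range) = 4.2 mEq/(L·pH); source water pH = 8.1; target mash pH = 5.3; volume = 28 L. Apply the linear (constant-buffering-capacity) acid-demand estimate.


acid = buffering capacity · (pH_source − pH_target) · V
acid = 4.2 · (8.1 − 5.3) · 28

329.2800 mEq


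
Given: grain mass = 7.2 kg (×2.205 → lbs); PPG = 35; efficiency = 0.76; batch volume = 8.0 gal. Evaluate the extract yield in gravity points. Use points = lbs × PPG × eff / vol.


lbs = 7.2 × 2.205 = 15.8760
points = 15.8760 × 35 × 0.76 / 8.0

52.7877 points


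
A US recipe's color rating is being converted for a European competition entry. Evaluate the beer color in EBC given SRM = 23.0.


EBC = SRM · 1.97
EBC = 23.0 · 1.97

45.3100 EBC


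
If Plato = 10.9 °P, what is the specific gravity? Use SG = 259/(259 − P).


SG = 259/(259 − 10.9)

1.0439


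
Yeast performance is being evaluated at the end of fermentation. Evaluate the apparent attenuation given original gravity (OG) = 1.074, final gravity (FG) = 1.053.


AA = (OG − FG)/(OG − 1) · 100
AA = (1.074 − 1.053)/(1.074 − 1) · 100

28.3784 %


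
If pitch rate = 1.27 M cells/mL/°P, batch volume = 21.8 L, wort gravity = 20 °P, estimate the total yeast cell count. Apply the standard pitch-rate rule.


cells (billions) = rate · V_L · °P
cells = 1.27 · 21.8 · 20

553.7200 billion cells


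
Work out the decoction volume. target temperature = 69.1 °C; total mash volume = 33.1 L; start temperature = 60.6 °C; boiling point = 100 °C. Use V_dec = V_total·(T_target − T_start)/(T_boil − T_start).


V_dec = 33.1·(69.1 − 60.6)/(100 − 60.6)

7.1409 L


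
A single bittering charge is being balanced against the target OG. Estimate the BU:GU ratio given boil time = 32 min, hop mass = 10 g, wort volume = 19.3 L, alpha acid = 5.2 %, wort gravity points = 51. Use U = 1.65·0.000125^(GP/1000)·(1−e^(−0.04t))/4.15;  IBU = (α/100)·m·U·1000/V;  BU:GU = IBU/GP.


U = 1.65·0.000125^(51/1000)·(1−e^(−0.04·32))/4.15 = 0.1815
IBU = (5.2/100)·10·0.1815·1000/19.3 = 4.8903
BU:GU = 4.8903/51

0.0959


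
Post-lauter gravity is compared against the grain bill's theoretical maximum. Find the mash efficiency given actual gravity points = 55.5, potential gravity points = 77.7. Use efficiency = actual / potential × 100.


efficiency = 55.5 / 77.7 × 100

71.4286 %


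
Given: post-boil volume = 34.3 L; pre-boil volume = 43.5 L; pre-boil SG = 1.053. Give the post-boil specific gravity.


SG_post = 1 + (SG_pre − 1)·V_pre/V_post
pts_pre = (1.053 − 1)·1000 = 53.0000
pts_post = 53.0000·43.5/34.3 = 67.2157
SG_post = 1 + 67.2157/1000

1.0672


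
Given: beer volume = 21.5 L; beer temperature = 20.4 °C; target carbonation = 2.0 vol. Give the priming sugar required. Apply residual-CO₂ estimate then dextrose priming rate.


residual = 14.695·(0.01821 + 0.09011·e^(−0.04·T));  sugar = (target − residual)·4.0·V
residual = 14.695·(0.01821 + 0.09011·e^(−0.04·20.4)) = 0.8531
sugar = (2.0 − 0.8531)·4.0·21.5

98.6301 g


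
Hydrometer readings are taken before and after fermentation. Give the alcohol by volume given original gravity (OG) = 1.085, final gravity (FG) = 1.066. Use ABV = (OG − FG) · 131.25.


ABV = (1.085 − 1.066) · 131.25

2.4937 % ABV


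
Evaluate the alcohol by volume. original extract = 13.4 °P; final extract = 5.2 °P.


SG = 259/(259 − P);  ABV = (OG − FG)·131.25
OG = 259/(259 − 13.4) = 1.0546
FG = 259/(259 − 5.2) = 1.0205
ABV = (1.0546 − 1.0205)·131.25

4.4719 % ABV


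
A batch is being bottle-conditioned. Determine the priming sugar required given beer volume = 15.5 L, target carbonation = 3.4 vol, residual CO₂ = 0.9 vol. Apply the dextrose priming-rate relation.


sugar = (target − residual)·4.0·V
sugar = (3.4 − 0.9)·4.0·15.5

155.0000 g


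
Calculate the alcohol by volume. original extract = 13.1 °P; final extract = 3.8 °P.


SG = 259/(259 − P);  ABV = (OG − FG)·131.25
OG = 259/(259 − 13.1) = 1.0533
FG = 259/(259 − 3.8) = 1.0149
ABV = (1.0533 − 1.0149)·131.25

5.0378 % ABV


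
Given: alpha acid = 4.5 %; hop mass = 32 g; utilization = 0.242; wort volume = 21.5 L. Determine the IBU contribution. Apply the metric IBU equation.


IBU = (α/100)·mass·U·1000 / V
IBU = (4.5/100)·32·0.242·1000 / 21.5

16.2084 IBU


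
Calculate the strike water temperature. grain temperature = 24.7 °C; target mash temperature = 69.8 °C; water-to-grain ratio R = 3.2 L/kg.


T_strike = (0.41/R)·(T_mash − T_grain) + T_mash
T_strike = (0.41/3.2)·(69.8 − 24.7) + 69.8

75.5784 °C


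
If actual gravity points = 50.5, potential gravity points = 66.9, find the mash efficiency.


efficiency = actual / potential × 100
efficiency = 50.5 / 66.9 × 100

75.4858 %


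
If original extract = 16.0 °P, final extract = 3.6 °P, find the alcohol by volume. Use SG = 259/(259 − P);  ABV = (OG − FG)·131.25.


OG = 259/(259 − 16.0) = 1.0658
FG = 259/(259 − 3.6) = 1.0141
ABV = (1.0658 − 1.0141)·131.25

6.7919 % ABV


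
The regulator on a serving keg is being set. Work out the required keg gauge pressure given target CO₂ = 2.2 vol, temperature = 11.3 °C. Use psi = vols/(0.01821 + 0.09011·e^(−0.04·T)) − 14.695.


psi = 2.2/(0.01821 + 0.09011·e^(−0.04·11.3)) − 14.695

14.4241 psi


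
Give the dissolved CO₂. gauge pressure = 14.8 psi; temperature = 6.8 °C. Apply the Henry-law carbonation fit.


vols = (P + 14.695)·(0.01821 + 0.09011·e^(−0.04·T))
vols = (14.8 + 14.695)·(0.01821 + 0.09011·e^(−0.04·6.8))

2.5620 volumes


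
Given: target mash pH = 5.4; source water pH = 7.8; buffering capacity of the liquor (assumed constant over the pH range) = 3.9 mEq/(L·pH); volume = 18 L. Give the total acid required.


acid = buffering capacity · (pH_source − pH_target) · V
acid = 3.9 · (7.8 − 5.4) · 18

168.4800 mEq


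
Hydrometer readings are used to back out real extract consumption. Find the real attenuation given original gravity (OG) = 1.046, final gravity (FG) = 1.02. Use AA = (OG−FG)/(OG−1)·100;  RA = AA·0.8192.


AA = (1.046 − 1.02)/(1.046 − 1)·100 = 56.5217
RA = 56.5217·0.8192

46.3026 %


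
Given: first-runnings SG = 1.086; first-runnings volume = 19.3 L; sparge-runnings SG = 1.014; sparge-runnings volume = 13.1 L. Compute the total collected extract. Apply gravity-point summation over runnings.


total = Σ (SG_i − 1)·1000·V_i
first = (1.086 − 1)·1000·19.3 = 1659.8000
sparge = (1.014 − 1)·1000·13.1 = 183.4000
total = 1659.8000 + 183.4000

1843.2000 gravity·L


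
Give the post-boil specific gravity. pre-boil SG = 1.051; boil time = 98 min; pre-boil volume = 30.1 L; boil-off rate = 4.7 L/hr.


V_post = V_pre − rate·(t/60);  SG_post = 1 + (SG_pre−1)·V_pre/V_post
V_post = 30.1 − 4.7·(98/60) = 22.4233
SG_post = 1 + (1.051 − 1)·30.1/22.4233

1.0685
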